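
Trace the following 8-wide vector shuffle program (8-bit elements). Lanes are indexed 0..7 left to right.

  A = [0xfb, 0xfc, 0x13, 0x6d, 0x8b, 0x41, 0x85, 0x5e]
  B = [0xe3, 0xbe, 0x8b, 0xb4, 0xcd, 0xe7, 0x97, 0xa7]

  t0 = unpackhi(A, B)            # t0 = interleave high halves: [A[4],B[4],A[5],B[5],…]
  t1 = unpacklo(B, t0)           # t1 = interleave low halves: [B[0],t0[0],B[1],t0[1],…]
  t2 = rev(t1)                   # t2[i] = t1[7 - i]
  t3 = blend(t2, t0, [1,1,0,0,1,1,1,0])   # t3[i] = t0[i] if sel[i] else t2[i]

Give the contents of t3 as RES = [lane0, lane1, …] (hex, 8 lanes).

RES = [ 0x8b  0xcd  0x41  0x8b  0x85  0x97  0x5e  0xe3 ]

t0 = [0x8b, 0xcd, 0x41, 0xe7, 0x85, 0x97, 0x5e, 0xa7]
t1 = [0xe3, 0x8b, 0xbe, 0xcd, 0x8b, 0x41, 0xb4, 0xe7]
t2 = [0xe7, 0xb4, 0x41, 0x8b, 0xcd, 0xbe, 0x8b, 0xe3]
t3 = [0x8b, 0xcd, 0x41, 0x8b, 0x85, 0x97, 0x5e, 0xe3]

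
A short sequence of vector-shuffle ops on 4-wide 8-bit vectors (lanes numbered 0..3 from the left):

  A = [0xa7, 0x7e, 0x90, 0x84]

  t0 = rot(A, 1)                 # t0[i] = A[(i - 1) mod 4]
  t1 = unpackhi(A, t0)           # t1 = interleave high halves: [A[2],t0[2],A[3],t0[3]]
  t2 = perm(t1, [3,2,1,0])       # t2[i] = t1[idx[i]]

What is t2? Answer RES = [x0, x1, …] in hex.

  t0: 84 a7 7e 90
  t1: 90 7e 84 90
  t2: 90 84 7e 90

RES = [0x90, 0x84, 0x7e, 0x90]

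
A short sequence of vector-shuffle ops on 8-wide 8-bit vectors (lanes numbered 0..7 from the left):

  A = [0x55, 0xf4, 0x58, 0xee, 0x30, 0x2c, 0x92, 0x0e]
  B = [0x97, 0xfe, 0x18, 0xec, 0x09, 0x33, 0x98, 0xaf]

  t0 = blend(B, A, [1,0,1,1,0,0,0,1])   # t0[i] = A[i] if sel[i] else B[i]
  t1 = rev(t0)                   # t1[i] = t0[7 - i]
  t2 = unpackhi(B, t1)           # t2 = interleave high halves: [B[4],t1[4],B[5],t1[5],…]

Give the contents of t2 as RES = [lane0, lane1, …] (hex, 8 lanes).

t0 = [0x55, 0xfe, 0x58, 0xee, 0x09, 0x33, 0x98, 0x0e]
t1 = [0x0e, 0x98, 0x33, 0x09, 0xee, 0x58, 0xfe, 0x55]
t2 = [0x09, 0xee, 0x33, 0x58, 0x98, 0xfe, 0xaf, 0x55]

RES = [0x09, 0xee, 0x33, 0x58, 0x98, 0xfe, 0xaf, 0x55]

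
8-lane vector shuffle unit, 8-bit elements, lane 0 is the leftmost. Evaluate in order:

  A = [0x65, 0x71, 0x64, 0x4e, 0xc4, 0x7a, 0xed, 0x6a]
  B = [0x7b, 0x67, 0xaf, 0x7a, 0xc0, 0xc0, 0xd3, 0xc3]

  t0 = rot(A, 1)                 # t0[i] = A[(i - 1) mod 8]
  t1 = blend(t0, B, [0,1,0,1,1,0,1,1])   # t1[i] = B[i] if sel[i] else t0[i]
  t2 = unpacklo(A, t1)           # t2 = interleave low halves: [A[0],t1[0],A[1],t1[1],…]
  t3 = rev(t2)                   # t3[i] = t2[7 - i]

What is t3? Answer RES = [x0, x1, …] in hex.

  t0: 6a 65 71 64 4e c4 7a ed
  t1: 6a 67 71 7a c0 c4 d3 c3
  t2: 65 6a 71 67 64 71 4e 7a
  t3: 7a 4e 71 64 67 71 6a 65

RES = [0x7a, 0x4e, 0x71, 0x64, 0x67, 0x71, 0x6a, 0x65]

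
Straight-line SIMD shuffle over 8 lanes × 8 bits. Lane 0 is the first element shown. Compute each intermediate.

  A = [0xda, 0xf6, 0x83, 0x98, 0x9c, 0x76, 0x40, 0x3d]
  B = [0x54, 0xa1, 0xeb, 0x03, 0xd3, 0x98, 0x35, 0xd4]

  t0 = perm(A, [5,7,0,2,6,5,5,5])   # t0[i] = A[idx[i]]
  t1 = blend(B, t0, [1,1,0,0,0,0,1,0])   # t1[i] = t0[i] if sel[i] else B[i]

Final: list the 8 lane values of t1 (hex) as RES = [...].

  t0: 76 3d da 83 40 76 76 76
  t1: 76 3d eb 03 d3 98 76 d4

RES = [0x76, 0x3d, 0xeb, 0x03, 0xd3, 0x98, 0x76, 0xd4]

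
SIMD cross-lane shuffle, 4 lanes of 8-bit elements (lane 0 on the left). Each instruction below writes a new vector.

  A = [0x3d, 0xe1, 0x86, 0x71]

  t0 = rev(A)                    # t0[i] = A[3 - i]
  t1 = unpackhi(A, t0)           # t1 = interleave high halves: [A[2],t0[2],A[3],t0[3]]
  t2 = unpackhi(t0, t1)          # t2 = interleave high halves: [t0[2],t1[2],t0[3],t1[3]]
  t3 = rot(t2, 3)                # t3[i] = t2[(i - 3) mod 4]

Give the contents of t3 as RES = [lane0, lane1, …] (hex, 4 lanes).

→ t0 |71|86|e1|3d|
→ t1 |86|e1|71|3d|
→ t2 |e1|71|3d|3d|
→ t3 |71|3d|3d|e1|

RES = [0x71, 0x3d, 0x3d, 0xe1]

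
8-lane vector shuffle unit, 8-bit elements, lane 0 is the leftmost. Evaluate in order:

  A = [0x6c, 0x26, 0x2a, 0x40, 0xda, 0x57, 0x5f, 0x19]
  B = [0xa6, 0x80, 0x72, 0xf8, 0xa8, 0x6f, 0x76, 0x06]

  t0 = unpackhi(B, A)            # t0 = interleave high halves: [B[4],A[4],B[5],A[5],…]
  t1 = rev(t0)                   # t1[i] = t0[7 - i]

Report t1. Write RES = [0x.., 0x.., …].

t0 = [0xa8, 0xda, 0x6f, 0x57, 0x76, 0x5f, 0x06, 0x19]
t1 = [0x19, 0x06, 0x5f, 0x76, 0x57, 0x6f, 0xda, 0xa8]

RES = [0x19, 0x06, 0x5f, 0x76, 0x57, 0x6f, 0xda, 0xa8]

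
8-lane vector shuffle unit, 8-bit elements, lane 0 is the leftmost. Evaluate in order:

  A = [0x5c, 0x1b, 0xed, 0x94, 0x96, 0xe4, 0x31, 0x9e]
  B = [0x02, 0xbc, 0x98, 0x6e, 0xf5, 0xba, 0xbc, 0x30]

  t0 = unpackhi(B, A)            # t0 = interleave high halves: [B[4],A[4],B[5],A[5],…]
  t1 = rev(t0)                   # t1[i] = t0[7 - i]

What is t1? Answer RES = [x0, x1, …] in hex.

  t0: f5 96 ba e4 bc 31 30 9e
  t1: 9e 30 31 bc e4 ba 96 f5

RES = [ 0x9e  0x30  0x31  0xbc  0xe4  0xba  0x96  0xf5 ]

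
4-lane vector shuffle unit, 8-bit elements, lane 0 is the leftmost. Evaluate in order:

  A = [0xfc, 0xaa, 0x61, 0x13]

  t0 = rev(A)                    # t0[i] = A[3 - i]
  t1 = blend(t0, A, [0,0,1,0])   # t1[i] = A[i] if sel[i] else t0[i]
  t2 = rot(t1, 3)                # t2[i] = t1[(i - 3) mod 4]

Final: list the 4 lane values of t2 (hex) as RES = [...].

t0 = [0x13, 0x61, 0xaa, 0xfc]
t1 = [0x13, 0x61, 0x61, 0xfc]
t2 = [0x61, 0x61, 0xfc, 0x13]

RES = [0x61, 0x61, 0xfc, 0x13]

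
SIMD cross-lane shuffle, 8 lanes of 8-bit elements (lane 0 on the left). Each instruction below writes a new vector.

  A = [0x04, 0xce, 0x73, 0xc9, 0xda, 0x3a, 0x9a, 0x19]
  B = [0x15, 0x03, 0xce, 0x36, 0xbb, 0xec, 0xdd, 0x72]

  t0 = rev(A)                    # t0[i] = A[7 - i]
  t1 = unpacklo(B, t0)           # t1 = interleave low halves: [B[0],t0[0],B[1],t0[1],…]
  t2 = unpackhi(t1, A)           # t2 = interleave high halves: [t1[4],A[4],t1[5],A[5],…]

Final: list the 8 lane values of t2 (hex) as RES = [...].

  t0: 19 9a 3a da c9 73 ce 04
  t1: 15 19 03 9a ce 3a 36 da
  t2: ce da 3a 3a 36 9a da 19

RES = [ 0xce  0xda  0x3a  0x3a  0x36  0x9a  0xda  0x19 ]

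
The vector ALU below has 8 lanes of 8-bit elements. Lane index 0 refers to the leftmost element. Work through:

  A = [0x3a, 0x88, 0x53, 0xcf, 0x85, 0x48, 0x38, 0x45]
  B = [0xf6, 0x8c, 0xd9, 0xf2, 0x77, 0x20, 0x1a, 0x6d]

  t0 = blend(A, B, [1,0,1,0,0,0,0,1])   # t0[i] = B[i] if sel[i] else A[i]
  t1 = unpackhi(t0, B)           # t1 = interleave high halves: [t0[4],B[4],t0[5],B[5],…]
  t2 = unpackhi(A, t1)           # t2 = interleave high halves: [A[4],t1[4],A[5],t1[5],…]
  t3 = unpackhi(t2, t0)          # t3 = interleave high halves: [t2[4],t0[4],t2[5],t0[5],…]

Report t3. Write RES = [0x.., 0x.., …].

RES = [ 0x38  0x85  0x6d  0x48  0x45  0x38  0x6d  0x6d ]

  t0: f6 88 d9 cf 85 48 38 6d
  t1: 85 77 48 20 38 1a 6d 6d
  t2: 85 38 48 1a 38 6d 45 6d
  t3: 38 85 6d 48 45 38 6d 6d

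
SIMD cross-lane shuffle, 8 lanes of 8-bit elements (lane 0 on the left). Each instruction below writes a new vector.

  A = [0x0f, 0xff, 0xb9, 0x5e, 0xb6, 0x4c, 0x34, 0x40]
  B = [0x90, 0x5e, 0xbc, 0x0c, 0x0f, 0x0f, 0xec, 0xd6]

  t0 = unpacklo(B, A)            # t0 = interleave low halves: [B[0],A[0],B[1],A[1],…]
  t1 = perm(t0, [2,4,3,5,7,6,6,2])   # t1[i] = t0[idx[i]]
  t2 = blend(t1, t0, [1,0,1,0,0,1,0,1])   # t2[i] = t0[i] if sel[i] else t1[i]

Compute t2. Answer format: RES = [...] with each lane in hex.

→ t0 |90|0f|5e|ff|bc|b9|0c|5e|
→ t1 |5e|bc|ff|b9|5e|0c|0c|5e|
→ t2 |90|bc|5e|b9|5e|b9|0c|5e|

RES = [0x90, 0xbc, 0x5e, 0xb9, 0x5e, 0xb9, 0x0c, 0x5e]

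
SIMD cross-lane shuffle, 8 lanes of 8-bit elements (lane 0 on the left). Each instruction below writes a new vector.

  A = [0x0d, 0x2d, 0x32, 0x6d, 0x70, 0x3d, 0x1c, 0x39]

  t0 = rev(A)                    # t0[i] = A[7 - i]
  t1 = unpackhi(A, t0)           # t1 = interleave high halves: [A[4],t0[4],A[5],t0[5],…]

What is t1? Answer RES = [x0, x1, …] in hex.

→ t0 |39|1c|3d|70|6d|32|2d|0d|
→ t1 |70|6d|3d|32|1c|2d|39|0d|

RES = [ 0x70  0x6d  0x3d  0x32  0x1c  0x2d  0x39  0x0d ]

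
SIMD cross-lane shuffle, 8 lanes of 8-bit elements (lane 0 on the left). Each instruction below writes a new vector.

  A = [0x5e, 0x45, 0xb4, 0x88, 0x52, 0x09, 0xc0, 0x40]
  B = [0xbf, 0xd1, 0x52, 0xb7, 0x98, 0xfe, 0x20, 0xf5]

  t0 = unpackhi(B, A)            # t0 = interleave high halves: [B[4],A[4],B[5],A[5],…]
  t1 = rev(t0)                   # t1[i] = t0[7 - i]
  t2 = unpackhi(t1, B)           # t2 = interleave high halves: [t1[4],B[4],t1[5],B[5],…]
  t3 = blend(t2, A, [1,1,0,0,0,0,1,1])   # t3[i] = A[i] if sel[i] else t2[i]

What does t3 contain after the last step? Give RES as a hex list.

RES = [0x5e, 0x45, 0xfe, 0xfe, 0x52, 0x20, 0xc0, 0x40]

t0 = [0x98, 0x52, 0xfe, 0x09, 0x20, 0xc0, 0xf5, 0x40]
t1 = [0x40, 0xf5, 0xc0, 0x20, 0x09, 0xfe, 0x52, 0x98]
t2 = [0x09, 0x98, 0xfe, 0xfe, 0x52, 0x20, 0x98, 0xf5]
t3 = [0x5e, 0x45, 0xfe, 0xfe, 0x52, 0x20, 0xc0, 0x40]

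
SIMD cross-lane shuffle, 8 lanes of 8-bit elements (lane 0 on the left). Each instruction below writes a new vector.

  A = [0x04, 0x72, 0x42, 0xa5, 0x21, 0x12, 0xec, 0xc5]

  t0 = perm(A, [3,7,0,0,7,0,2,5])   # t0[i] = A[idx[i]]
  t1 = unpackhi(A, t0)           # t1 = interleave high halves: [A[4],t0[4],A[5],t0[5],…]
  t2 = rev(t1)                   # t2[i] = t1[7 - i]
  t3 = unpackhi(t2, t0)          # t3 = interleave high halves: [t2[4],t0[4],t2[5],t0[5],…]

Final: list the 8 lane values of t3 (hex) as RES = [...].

→ t0 |a5|c5|04|04|c5|04|42|12|
→ t1 |21|c5|12|04|ec|42|c5|12|
→ t2 |12|c5|42|ec|04|12|c5|21|
→ t3 |04|c5|12|04|c5|42|21|12|

RES = [0x04, 0xc5, 0x12, 0x04, 0xc5, 0x42, 0x21, 0x12]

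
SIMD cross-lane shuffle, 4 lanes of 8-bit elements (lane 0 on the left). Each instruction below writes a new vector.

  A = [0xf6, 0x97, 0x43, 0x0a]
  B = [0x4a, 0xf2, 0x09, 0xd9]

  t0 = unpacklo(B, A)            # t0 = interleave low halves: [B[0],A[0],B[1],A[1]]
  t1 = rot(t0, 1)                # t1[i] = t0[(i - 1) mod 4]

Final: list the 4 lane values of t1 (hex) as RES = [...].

→ t0 |4a|f6|f2|97|
→ t1 |97|4a|f6|f2|

RES = [ 0x97  0x4a  0xf6  0xf2 ]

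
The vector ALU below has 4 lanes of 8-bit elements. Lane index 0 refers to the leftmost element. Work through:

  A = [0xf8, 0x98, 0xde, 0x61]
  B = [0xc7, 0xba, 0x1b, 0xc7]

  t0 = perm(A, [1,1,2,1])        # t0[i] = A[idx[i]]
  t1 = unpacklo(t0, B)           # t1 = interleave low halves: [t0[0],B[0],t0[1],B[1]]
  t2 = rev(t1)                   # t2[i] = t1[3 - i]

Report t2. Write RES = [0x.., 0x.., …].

RES = [0xba, 0x98, 0xc7, 0x98]

  t0: 98 98 de 98
  t1: 98 c7 98 ba
  t2: ba 98 c7 98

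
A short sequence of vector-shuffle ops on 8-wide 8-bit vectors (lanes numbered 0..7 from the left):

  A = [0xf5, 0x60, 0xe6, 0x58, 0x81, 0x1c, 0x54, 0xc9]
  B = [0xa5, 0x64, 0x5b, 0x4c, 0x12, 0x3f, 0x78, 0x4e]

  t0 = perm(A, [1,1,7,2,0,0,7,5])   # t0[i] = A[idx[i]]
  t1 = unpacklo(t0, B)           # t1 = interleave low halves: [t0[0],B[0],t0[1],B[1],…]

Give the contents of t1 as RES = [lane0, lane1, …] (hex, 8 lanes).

→ t0 |60|60|c9|e6|f5|f5|c9|1c|
→ t1 |60|a5|60|64|c9|5b|e6|4c|

RES = [0x60, 0xa5, 0x60, 0x64, 0xc9, 0x5b, 0xe6, 0x4c]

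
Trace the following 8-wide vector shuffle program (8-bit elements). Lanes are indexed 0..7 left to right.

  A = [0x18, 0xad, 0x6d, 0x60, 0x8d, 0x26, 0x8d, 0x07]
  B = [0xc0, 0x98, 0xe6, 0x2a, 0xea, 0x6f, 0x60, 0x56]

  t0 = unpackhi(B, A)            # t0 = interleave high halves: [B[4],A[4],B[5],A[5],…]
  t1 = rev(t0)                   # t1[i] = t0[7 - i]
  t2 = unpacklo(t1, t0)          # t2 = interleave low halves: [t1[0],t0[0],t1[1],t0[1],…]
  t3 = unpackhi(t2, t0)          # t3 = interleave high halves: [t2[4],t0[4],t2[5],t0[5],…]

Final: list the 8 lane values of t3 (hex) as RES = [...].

RES = [0x8d, 0x60, 0x6f, 0x8d, 0x60, 0x56, 0x26, 0x07]

→ t0 |ea|8d|6f|26|60|8d|56|07|
→ t1 |07|56|8d|60|26|6f|8d|ea|
→ t2 |07|ea|56|8d|8d|6f|60|26|
→ t3 |8d|60|6f|8d|60|56|26|07|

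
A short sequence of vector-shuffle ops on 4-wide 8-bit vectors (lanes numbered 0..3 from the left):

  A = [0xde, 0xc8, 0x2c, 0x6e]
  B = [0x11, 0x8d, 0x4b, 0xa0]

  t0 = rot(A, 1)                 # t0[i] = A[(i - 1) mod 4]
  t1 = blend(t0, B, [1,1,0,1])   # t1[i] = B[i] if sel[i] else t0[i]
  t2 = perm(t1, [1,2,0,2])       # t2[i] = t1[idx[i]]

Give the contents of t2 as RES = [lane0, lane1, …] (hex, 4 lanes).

RES = [ 0x8d  0xc8  0x11  0xc8 ]

t0 = [0x6e, 0xde, 0xc8, 0x2c]
t1 = [0x11, 0x8d, 0xc8, 0xa0]
t2 = [0x8d, 0xc8, 0x11, 0xc8]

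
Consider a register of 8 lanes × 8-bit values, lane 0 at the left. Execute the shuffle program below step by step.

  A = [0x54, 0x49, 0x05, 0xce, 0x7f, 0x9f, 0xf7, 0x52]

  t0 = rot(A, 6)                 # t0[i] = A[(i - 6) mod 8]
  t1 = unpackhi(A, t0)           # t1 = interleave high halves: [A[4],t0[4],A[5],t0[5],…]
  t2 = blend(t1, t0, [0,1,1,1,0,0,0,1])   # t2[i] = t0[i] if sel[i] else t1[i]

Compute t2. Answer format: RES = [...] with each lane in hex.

RES = [0x7f, 0xce, 0x7f, 0x9f, 0xf7, 0x54, 0x52, 0x49]

  t0: 05 ce 7f 9f f7 52 54 49
  t1: 7f f7 9f 52 f7 54 52 49
  t2: 7f ce 7f 9f f7 54 52 49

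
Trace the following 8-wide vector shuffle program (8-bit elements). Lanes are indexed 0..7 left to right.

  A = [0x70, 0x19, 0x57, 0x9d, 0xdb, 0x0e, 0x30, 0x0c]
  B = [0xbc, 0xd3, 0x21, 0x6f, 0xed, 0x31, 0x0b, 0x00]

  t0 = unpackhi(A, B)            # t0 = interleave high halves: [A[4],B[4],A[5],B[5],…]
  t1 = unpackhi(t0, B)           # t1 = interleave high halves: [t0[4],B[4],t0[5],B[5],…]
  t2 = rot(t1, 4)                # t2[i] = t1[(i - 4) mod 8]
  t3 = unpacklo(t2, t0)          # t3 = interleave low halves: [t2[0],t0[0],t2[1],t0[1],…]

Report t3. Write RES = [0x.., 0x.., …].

RES = [ 0x0c  0xdb  0x0b  0xed  0x00  0x0e  0x00  0x31 ]

  t0: db ed 0e 31 30 0b 0c 00
  t1: 30 ed 0b 31 0c 0b 00 00
  t2: 0c 0b 00 00 30 ed 0b 31
  t3: 0c db 0b ed 00 0e 00 31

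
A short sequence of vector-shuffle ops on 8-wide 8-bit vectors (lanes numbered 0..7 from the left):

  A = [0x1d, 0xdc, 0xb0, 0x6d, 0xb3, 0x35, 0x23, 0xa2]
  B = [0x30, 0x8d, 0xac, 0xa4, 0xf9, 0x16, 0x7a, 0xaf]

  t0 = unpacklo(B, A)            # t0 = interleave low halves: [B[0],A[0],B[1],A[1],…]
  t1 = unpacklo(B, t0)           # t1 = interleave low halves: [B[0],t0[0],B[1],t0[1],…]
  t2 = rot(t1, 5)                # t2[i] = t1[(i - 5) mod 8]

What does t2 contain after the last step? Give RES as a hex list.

RES = [ 0x1d  0xac  0x8d  0xa4  0xdc  0x30  0x30  0x8d ]

t0 = [0x30, 0x1d, 0x8d, 0xdc, 0xac, 0xb0, 0xa4, 0x6d]
t1 = [0x30, 0x30, 0x8d, 0x1d, 0xac, 0x8d, 0xa4, 0xdc]
t2 = [0x1d, 0xac, 0x8d, 0xa4, 0xdc, 0x30, 0x30, 0x8d]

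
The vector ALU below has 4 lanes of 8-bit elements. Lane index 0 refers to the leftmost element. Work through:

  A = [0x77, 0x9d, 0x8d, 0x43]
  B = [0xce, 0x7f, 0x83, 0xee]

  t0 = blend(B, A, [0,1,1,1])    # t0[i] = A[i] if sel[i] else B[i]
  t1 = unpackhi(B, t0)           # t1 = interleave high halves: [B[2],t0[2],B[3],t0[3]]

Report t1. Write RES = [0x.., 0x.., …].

RES = [0x83, 0x8d, 0xee, 0x43]

t0 = [0xce, 0x9d, 0x8d, 0x43]
t1 = [0x83, 0x8d, 0xee, 0x43]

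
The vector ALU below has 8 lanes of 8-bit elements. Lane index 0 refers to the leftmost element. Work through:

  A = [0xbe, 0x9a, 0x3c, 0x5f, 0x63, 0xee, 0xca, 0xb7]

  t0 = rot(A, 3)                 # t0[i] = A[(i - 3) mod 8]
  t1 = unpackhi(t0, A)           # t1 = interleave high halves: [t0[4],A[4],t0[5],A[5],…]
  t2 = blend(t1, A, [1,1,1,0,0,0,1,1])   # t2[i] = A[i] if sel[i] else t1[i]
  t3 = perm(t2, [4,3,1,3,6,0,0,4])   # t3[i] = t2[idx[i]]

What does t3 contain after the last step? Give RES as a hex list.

RES = [ 0x5f  0xee  0x9a  0xee  0xca  0xbe  0xbe  0x5f ]

→ t0 |ee|ca|b7|be|9a|3c|5f|63|
→ t1 |9a|63|3c|ee|5f|ca|63|b7|
→ t2 |be|9a|3c|ee|5f|ca|ca|b7|
→ t3 |5f|ee|9a|ee|ca|be|be|5f|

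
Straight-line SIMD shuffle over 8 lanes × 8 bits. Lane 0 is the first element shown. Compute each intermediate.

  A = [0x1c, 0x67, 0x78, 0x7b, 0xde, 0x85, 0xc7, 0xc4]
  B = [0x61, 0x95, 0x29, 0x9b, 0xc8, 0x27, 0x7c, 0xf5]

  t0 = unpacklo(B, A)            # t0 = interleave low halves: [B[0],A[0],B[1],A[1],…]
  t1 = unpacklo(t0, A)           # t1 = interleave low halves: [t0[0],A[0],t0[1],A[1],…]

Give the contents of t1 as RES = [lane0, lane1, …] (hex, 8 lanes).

→ t0 |61|1c|95|67|29|78|9b|7b|
→ t1 |61|1c|1c|67|95|78|67|7b|

RES = [ 0x61  0x1c  0x1c  0x67  0x95  0x78  0x67  0x7b ]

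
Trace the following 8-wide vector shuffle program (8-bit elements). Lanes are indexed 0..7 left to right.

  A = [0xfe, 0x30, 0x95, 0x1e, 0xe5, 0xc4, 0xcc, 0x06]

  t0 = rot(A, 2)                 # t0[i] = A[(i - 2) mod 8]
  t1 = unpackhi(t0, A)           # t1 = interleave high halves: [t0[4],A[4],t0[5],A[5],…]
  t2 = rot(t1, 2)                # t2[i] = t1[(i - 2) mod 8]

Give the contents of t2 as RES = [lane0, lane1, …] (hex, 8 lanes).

  t0: cc 06 fe 30 95 1e e5 c4
  t1: 95 e5 1e c4 e5 cc c4 06
  t2: c4 06 95 e5 1e c4 e5 cc

RES = [0xc4, 0x06, 0x95, 0xe5, 0x1e, 0xc4, 0xe5, 0xcc]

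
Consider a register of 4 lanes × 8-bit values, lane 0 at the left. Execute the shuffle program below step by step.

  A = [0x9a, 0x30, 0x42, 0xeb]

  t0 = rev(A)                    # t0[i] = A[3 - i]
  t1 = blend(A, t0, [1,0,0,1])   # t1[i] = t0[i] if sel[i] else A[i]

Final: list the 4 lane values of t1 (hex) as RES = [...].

t0 = [0xeb, 0x42, 0x30, 0x9a]
t1 = [0xeb, 0x30, 0x42, 0x9a]

RES = [0xeb, 0x30, 0x42, 0x9a]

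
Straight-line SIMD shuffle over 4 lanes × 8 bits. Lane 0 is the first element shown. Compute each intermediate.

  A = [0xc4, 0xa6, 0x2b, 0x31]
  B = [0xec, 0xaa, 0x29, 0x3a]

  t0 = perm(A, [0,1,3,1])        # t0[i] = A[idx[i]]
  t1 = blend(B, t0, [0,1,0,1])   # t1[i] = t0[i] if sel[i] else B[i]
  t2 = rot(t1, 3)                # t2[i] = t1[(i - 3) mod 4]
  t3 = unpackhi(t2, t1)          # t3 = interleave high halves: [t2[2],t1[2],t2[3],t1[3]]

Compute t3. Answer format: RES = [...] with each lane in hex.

→ t0 |c4|a6|31|a6|
→ t1 |ec|a6|29|a6|
→ t2 |a6|29|a6|ec|
→ t3 |a6|29|ec|a6|

RES = [0xa6, 0x29, 0xec, 0xa6]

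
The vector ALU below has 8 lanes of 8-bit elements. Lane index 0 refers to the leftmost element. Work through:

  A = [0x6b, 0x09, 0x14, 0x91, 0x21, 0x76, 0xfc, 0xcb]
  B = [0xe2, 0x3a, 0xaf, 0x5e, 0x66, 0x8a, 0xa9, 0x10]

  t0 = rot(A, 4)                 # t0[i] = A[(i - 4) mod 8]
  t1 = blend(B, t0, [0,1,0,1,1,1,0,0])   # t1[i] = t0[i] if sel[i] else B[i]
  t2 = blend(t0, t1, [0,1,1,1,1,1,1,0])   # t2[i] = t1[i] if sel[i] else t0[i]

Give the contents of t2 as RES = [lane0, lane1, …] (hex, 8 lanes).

→ t0 |21|76|fc|cb|6b|09|14|91|
→ t1 |e2|76|af|cb|6b|09|a9|10|
→ t2 |21|76|af|cb|6b|09|a9|91|

RES = [ 0x21  0x76  0xaf  0xcb  0x6b  0x09  0xa9  0x91 ]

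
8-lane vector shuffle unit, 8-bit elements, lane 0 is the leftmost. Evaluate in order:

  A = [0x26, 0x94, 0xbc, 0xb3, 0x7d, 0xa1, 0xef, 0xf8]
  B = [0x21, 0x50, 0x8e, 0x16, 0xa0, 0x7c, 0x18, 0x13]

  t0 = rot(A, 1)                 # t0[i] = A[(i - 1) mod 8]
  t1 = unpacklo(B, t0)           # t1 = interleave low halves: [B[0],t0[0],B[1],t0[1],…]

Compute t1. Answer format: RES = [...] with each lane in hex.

RES = [0x21, 0xf8, 0x50, 0x26, 0x8e, 0x94, 0x16, 0xbc]

t0 = [0xf8, 0x26, 0x94, 0xbc, 0xb3, 0x7d, 0xa1, 0xef]
t1 = [0x21, 0xf8, 0x50, 0x26, 0x8e, 0x94, 0x16, 0xbc]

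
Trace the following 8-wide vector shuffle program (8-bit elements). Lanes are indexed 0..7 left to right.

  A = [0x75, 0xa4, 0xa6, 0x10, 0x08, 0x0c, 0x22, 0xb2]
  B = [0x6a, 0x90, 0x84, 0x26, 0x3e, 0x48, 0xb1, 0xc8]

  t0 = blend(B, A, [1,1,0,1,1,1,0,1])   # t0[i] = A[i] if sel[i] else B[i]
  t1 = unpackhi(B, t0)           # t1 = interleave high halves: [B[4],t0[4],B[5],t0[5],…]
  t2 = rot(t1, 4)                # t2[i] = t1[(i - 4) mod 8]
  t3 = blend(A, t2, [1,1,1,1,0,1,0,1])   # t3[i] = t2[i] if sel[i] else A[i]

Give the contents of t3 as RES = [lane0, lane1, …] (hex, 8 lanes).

RES = [ 0xb1  0xb1  0xc8  0xb2  0x08  0x08  0x22  0x0c ]

t0 = [0x75, 0xa4, 0x84, 0x10, 0x08, 0x0c, 0xb1, 0xb2]
t1 = [0x3e, 0x08, 0x48, 0x0c, 0xb1, 0xb1, 0xc8, 0xb2]
t2 = [0xb1, 0xb1, 0xc8, 0xb2, 0x3e, 0x08, 0x48, 0x0c]
t3 = [0xb1, 0xb1, 0xc8, 0xb2, 0x08, 0x08, 0x22, 0x0c]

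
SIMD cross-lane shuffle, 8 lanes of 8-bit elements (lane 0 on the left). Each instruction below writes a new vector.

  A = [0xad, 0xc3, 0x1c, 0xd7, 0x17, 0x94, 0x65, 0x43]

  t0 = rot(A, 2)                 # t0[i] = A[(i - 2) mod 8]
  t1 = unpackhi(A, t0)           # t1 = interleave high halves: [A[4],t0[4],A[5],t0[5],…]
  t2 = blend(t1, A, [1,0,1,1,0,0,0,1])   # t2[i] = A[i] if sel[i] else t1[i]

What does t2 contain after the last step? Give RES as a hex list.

RES = [ 0xad  0x1c  0x1c  0xd7  0x65  0x17  0x43  0x43 ]

  t0: 65 43 ad c3 1c d7 17 94
  t1: 17 1c 94 d7 65 17 43 94
  t2: ad 1c 1c d7 65 17 43 43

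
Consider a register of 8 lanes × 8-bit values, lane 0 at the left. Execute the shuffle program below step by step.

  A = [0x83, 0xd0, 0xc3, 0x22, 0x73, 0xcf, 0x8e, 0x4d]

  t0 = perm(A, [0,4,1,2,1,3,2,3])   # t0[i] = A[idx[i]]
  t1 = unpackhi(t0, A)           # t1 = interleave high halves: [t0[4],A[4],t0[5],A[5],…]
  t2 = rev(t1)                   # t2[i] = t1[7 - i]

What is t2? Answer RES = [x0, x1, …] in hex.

RES = [ 0x4d  0x22  0x8e  0xc3  0xcf  0x22  0x73  0xd0 ]

→ t0 |83|73|d0|c3|d0|22|c3|22|
→ t1 |d0|73|22|cf|c3|8e|22|4d|
→ t2 |4d|22|8e|c3|cf|22|73|d0|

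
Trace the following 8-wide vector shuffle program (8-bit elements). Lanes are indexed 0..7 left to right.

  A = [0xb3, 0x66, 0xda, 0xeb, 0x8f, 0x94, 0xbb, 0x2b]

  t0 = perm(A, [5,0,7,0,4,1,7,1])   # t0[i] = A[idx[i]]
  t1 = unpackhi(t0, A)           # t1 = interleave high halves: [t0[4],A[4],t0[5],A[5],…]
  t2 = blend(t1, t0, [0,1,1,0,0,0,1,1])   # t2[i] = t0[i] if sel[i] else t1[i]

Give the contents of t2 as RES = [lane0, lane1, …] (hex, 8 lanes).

RES = [ 0x8f  0xb3  0x2b  0x94  0x2b  0xbb  0x2b  0x66 ]

t0 = [0x94, 0xb3, 0x2b, 0xb3, 0x8f, 0x66, 0x2b, 0x66]
t1 = [0x8f, 0x8f, 0x66, 0x94, 0x2b, 0xbb, 0x66, 0x2b]
t2 = [0x8f, 0xb3, 0x2b, 0x94, 0x2b, 0xbb, 0x2b, 0x66]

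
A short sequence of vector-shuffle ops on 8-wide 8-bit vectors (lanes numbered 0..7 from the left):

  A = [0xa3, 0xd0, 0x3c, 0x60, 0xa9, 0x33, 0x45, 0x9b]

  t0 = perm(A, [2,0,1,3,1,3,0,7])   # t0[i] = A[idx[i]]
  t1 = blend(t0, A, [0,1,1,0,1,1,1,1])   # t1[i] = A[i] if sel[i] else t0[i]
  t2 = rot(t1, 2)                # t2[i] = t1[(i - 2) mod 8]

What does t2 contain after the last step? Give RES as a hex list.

→ t0 |3c|a3|d0|60|d0|60|a3|9b|
→ t1 |3c|d0|3c|60|a9|33|45|9b|
→ t2 |45|9b|3c|d0|3c|60|a9|33|

RES = [ 0x45  0x9b  0x3c  0xd0  0x3c  0x60  0xa9  0x33 ]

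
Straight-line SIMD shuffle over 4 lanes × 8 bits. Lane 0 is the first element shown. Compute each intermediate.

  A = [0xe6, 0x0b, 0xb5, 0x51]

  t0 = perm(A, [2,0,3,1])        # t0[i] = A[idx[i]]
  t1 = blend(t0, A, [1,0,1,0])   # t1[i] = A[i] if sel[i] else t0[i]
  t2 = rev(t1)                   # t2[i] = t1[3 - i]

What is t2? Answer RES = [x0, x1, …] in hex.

RES = [0x0b, 0xb5, 0xe6, 0xe6]

  t0: b5 e6 51 0b
  t1: e6 e6 b5 0b
  t2: 0b b5 e6 e6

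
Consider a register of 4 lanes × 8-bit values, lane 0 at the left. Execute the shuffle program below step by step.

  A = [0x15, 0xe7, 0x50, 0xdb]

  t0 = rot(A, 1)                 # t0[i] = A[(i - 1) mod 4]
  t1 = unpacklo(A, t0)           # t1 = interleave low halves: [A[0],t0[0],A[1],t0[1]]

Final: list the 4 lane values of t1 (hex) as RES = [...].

RES = [0x15, 0xdb, 0xe7, 0x15]

→ t0 |db|15|e7|50|
→ t1 |15|db|e7|15|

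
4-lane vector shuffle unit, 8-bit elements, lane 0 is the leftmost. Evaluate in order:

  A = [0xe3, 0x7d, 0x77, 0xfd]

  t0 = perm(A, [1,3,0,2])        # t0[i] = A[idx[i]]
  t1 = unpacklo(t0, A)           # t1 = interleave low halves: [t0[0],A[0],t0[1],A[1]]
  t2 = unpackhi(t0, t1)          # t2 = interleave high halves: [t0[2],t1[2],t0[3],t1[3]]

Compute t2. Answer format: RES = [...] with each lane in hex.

t0 = [0x7d, 0xfd, 0xe3, 0x77]
t1 = [0x7d, 0xe3, 0xfd, 0x7d]
t2 = [0xe3, 0xfd, 0x77, 0x7d]

RES = [0xe3, 0xfd, 0x77, 0x7d]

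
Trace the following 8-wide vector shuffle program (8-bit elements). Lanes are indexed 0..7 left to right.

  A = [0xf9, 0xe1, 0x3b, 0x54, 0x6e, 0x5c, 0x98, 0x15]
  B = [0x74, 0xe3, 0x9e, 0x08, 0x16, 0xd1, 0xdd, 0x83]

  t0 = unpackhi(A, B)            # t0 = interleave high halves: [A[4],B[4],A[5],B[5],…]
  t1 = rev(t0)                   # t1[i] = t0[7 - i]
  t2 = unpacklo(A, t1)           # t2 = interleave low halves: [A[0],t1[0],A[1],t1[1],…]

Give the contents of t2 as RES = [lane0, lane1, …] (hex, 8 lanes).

RES = [0xf9, 0x83, 0xe1, 0x15, 0x3b, 0xdd, 0x54, 0x98]

  t0: 6e 16 5c d1 98 dd 15 83
  t1: 83 15 dd 98 d1 5c 16 6e
  t2: f9 83 e1 15 3b dd 54 98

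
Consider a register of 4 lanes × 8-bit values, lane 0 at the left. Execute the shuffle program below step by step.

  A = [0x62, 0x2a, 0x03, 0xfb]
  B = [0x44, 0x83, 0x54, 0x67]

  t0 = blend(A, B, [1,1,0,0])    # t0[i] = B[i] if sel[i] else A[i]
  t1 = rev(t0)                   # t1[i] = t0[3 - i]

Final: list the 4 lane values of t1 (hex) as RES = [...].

RES = [0xfb, 0x03, 0x83, 0x44]

  t0: 44 83 03 fb
  t1: fb 03 83 44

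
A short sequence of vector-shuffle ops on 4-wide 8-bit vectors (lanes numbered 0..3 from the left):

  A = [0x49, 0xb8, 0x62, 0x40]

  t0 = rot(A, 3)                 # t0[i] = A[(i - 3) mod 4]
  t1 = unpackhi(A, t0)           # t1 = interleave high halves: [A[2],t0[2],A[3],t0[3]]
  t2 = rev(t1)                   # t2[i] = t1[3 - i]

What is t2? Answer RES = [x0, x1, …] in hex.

t0 = [0xb8, 0x62, 0x40, 0x49]
t1 = [0x62, 0x40, 0x40, 0x49]
t2 = [0x49, 0x40, 0x40, 0x62]

RES = [ 0x49  0x40  0x40  0x62 ]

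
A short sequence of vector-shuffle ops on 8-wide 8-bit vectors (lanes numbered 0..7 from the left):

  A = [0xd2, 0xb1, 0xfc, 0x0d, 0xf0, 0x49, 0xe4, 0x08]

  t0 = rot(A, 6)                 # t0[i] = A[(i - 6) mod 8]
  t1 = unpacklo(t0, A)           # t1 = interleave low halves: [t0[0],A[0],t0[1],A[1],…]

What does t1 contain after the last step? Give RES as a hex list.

  t0: fc 0d f0 49 e4 08 d2 b1
  t1: fc d2 0d b1 f0 fc 49 0d

RES = [ 0xfc  0xd2  0x0d  0xb1  0xf0  0xfc  0x49  0x0d ]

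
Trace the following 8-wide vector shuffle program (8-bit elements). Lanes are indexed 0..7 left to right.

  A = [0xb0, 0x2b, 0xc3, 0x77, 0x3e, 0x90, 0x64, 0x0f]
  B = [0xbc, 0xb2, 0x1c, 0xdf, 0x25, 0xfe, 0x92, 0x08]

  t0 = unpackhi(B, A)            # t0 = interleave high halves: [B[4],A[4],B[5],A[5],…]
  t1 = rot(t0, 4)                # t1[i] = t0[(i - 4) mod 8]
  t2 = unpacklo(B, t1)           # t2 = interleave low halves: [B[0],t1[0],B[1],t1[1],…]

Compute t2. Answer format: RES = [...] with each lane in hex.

RES = [0xbc, 0x92, 0xb2, 0x64, 0x1c, 0x08, 0xdf, 0x0f]

t0 = [0x25, 0x3e, 0xfe, 0x90, 0x92, 0x64, 0x08, 0x0f]
t1 = [0x92, 0x64, 0x08, 0x0f, 0x25, 0x3e, 0xfe, 0x90]
t2 = [0xbc, 0x92, 0xb2, 0x64, 0x1c, 0x08, 0xdf, 0x0f]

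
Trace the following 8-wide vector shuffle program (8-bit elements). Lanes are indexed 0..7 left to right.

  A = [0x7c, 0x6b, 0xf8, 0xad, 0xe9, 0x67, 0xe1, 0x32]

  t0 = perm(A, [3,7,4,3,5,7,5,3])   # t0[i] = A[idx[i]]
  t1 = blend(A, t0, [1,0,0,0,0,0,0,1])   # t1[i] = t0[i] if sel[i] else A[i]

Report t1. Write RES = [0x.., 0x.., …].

  t0: ad 32 e9 ad 67 32 67 ad
  t1: ad 6b f8 ad e9 67 e1 ad

RES = [ 0xad  0x6b  0xf8  0xad  0xe9  0x67  0xe1  0xad ]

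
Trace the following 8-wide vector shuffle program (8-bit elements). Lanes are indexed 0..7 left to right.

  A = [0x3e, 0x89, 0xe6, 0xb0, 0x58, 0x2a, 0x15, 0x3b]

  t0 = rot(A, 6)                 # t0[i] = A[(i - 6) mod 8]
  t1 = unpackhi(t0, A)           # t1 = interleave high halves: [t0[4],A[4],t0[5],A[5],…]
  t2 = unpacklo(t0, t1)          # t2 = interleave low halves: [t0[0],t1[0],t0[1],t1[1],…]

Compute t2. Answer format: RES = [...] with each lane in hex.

t0 = [0xe6, 0xb0, 0x58, 0x2a, 0x15, 0x3b, 0x3e, 0x89]
t1 = [0x15, 0x58, 0x3b, 0x2a, 0x3e, 0x15, 0x89, 0x3b]
t2 = [0xe6, 0x15, 0xb0, 0x58, 0x58, 0x3b, 0x2a, 0x2a]

RES = [ 0xe6  0x15  0xb0  0x58  0x58  0x3b  0x2a  0x2a ]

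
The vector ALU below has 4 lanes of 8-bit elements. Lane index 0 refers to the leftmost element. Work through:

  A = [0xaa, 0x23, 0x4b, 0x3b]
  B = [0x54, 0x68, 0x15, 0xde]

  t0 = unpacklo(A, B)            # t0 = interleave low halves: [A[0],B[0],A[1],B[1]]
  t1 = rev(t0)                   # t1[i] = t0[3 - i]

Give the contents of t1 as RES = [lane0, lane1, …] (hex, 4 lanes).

RES = [0x68, 0x23, 0x54, 0xaa]

  t0: aa 54 23 68
  t1: 68 23 54 aa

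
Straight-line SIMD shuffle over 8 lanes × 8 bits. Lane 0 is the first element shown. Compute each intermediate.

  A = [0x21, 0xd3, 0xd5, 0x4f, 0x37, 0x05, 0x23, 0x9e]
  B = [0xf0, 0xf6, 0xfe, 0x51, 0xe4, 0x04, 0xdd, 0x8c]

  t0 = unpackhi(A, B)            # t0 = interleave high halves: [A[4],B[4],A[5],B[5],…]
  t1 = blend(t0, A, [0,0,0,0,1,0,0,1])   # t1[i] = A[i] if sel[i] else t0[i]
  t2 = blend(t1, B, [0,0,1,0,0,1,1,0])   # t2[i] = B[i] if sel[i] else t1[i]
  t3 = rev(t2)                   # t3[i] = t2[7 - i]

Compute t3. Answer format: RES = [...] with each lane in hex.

RES = [0x9e, 0xdd, 0x04, 0x37, 0x04, 0xfe, 0xe4, 0x37]

t0 = [0x37, 0xe4, 0x05, 0x04, 0x23, 0xdd, 0x9e, 0x8c]
t1 = [0x37, 0xe4, 0x05, 0x04, 0x37, 0xdd, 0x9e, 0x9e]
t2 = [0x37, 0xe4, 0xfe, 0x04, 0x37, 0x04, 0xdd, 0x9e]
t3 = [0x9e, 0xdd, 0x04, 0x37, 0x04, 0xfe, 0xe4, 0x37]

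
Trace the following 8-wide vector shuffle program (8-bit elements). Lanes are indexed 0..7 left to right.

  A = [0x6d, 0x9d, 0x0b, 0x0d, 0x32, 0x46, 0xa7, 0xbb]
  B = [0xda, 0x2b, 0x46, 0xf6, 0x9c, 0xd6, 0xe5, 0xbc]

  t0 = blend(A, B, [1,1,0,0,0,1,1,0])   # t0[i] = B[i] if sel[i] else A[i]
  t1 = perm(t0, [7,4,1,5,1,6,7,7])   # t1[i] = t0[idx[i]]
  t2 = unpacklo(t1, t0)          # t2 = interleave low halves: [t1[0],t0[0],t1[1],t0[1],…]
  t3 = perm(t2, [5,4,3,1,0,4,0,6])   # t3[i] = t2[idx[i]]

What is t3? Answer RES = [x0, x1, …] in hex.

RES = [0x0b, 0x2b, 0x2b, 0xda, 0xbb, 0x2b, 0xbb, 0xd6]

t0 = [0xda, 0x2b, 0x0b, 0x0d, 0x32, 0xd6, 0xe5, 0xbb]
t1 = [0xbb, 0x32, 0x2b, 0xd6, 0x2b, 0xe5, 0xbb, 0xbb]
t2 = [0xbb, 0xda, 0x32, 0x2b, 0x2b, 0x0b, 0xd6, 0x0d]
t3 = [0x0b, 0x2b, 0x2b, 0xda, 0xbb, 0x2b, 0xbb, 0xd6]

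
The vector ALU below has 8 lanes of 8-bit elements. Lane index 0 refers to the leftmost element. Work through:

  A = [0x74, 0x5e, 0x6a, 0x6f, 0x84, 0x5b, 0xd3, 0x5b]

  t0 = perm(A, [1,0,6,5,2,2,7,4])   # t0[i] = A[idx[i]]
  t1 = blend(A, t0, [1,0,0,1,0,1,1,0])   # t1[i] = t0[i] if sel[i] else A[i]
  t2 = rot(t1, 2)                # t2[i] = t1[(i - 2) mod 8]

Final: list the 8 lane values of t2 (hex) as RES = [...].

  t0: 5e 74 d3 5b 6a 6a 5b 84
  t1: 5e 5e 6a 5b 84 6a 5b 5b
  t2: 5b 5b 5e 5e 6a 5b 84 6a

RES = [0x5b, 0x5b, 0x5e, 0x5e, 0x6a, 0x5b, 0x84, 0x6a]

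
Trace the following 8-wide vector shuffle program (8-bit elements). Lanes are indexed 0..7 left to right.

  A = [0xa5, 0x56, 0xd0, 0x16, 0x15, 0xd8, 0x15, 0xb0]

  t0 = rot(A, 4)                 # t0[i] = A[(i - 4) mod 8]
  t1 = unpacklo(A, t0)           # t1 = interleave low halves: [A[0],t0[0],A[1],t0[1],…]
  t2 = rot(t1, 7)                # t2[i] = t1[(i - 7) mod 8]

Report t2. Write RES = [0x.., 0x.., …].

→ t0 |15|d8|15|b0|a5|56|d0|16|
→ t1 |a5|15|56|d8|d0|15|16|b0|
→ t2 |15|56|d8|d0|15|16|b0|a5|

RES = [0x15, 0x56, 0xd8, 0xd0, 0x15, 0x16, 0xb0, 0xa5]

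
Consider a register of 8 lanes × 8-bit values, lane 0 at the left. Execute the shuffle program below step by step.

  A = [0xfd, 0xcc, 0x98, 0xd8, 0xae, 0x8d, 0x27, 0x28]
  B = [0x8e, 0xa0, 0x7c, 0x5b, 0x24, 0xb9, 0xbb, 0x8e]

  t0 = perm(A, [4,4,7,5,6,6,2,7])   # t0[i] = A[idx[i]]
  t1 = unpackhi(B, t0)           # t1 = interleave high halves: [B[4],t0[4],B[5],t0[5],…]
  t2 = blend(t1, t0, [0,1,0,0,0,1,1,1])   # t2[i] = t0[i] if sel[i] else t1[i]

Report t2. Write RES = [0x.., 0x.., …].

RES = [0x24, 0xae, 0xb9, 0x27, 0xbb, 0x27, 0x98, 0x28]

→ t0 |ae|ae|28|8d|27|27|98|28|
→ t1 |24|27|b9|27|bb|98|8e|28|
→ t2 |24|ae|b9|27|bb|27|98|28|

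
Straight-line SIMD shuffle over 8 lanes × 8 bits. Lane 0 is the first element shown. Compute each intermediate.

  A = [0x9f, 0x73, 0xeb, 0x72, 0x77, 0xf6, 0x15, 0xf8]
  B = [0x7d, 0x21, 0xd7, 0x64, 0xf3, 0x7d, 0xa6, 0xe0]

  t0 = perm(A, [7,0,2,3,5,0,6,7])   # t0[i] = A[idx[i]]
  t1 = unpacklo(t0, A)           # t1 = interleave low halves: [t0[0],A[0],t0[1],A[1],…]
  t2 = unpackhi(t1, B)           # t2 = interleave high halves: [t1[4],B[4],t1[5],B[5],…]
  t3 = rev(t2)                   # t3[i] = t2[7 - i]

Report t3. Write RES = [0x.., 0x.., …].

RES = [ 0xe0  0x72  0xa6  0x72  0x7d  0xeb  0xf3  0xeb ]

  t0: f8 9f eb 72 f6 9f 15 f8
  t1: f8 9f 9f 73 eb eb 72 72
  t2: eb f3 eb 7d 72 a6 72 e0
  t3: e0 72 a6 72 7d eb f3 eb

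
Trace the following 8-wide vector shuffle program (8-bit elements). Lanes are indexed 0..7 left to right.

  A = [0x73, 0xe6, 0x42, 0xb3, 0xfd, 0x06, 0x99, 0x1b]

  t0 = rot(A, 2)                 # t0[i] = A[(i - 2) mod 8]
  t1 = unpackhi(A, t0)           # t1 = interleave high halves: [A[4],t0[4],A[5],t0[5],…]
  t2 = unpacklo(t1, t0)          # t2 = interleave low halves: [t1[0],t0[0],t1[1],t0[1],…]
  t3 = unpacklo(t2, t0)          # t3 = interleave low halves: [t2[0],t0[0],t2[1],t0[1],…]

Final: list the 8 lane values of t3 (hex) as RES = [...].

RES = [ 0xfd  0x99  0x99  0x1b  0x42  0x73  0x1b  0xe6 ]

→ t0 |99|1b|73|e6|42|b3|fd|06|
→ t1 |fd|42|06|b3|99|fd|1b|06|
→ t2 |fd|99|42|1b|06|73|b3|e6|
→ t3 |fd|99|99|1b|42|73|1b|e6|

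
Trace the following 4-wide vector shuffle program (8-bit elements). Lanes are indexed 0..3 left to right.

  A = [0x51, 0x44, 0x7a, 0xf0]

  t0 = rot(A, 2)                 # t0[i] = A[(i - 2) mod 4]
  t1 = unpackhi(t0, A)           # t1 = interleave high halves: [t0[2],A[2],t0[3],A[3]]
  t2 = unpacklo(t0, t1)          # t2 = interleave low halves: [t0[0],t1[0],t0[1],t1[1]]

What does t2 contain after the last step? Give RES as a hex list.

RES = [ 0x7a  0x51  0xf0  0x7a ]

t0 = [0x7a, 0xf0, 0x51, 0x44]
t1 = [0x51, 0x7a, 0x44, 0xf0]
t2 = [0x7a, 0x51, 0xf0, 0x7a]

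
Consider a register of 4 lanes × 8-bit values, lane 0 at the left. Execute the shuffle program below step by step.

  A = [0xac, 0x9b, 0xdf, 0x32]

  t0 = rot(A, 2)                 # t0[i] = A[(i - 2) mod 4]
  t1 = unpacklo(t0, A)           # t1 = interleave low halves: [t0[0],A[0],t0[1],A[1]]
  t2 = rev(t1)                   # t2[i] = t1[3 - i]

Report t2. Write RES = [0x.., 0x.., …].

RES = [ 0x9b  0x32  0xac  0xdf ]

→ t0 |df|32|ac|9b|
→ t1 |df|ac|32|9b|
→ t2 |9b|32|ac|df|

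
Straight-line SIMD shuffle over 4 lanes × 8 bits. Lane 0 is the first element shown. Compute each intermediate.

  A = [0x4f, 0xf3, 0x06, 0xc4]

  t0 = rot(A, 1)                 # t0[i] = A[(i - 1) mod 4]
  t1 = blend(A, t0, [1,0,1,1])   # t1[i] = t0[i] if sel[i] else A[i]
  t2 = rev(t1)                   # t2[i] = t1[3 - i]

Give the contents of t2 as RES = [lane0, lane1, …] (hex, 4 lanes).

RES = [ 0x06  0xf3  0xf3  0xc4 ]

→ t0 |c4|4f|f3|06|
→ t1 |c4|f3|f3|06|
→ t2 |06|f3|f3|c4|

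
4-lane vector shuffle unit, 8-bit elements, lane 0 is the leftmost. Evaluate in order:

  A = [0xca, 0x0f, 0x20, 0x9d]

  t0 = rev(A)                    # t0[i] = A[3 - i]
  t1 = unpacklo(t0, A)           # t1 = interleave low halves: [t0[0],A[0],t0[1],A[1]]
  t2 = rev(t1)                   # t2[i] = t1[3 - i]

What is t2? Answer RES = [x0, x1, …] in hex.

RES = [0x0f, 0x20, 0xca, 0x9d]

→ t0 |9d|20|0f|ca|
→ t1 |9d|ca|20|0f|
→ t2 |0f|20|ca|9d|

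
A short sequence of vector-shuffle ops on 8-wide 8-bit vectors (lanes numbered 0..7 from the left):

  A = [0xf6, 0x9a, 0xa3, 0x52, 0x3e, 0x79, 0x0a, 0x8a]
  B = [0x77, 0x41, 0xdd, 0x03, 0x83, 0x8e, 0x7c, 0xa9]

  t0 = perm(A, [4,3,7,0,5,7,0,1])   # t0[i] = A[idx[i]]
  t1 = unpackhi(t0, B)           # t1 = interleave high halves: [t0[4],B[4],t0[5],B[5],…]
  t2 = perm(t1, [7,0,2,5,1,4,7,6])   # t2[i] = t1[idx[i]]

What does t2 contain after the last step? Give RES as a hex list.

RES = [0xa9, 0x79, 0x8a, 0x7c, 0x83, 0xf6, 0xa9, 0x9a]

→ t0 |3e|52|8a|f6|79|8a|f6|9a|
→ t1 |79|83|8a|8e|f6|7c|9a|a9|
→ t2 |a9|79|8a|7c|83|f6|a9|9a|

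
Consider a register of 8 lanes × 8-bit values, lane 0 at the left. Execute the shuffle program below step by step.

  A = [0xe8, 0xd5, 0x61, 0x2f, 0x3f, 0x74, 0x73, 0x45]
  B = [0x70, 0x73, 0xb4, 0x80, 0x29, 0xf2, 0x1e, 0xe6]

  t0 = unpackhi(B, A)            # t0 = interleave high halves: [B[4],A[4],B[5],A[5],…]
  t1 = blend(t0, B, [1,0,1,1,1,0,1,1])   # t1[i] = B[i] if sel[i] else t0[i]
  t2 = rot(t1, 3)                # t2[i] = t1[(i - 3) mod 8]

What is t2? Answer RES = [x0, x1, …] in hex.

RES = [ 0x73  0x1e  0xe6  0x70  0x3f  0xb4  0x80  0x29 ]

→ t0 |29|3f|f2|74|1e|73|e6|45|
→ t1 |70|3f|b4|80|29|73|1e|e6|
→ t2 |73|1e|e6|70|3f|b4|80|29|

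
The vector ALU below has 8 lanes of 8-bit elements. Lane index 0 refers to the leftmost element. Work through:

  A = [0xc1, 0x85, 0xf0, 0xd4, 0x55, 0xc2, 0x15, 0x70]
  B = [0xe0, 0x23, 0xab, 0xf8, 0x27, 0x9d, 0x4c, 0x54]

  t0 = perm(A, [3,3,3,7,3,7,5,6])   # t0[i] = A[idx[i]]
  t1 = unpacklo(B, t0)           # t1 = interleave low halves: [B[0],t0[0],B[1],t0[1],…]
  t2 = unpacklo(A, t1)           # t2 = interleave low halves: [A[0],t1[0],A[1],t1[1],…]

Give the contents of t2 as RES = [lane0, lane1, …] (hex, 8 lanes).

RES = [ 0xc1  0xe0  0x85  0xd4  0xf0  0x23  0xd4  0xd4 ]

t0 = [0xd4, 0xd4, 0xd4, 0x70, 0xd4, 0x70, 0xc2, 0x15]
t1 = [0xe0, 0xd4, 0x23, 0xd4, 0xab, 0xd4, 0xf8, 0x70]
t2 = [0xc1, 0xe0, 0x85, 0xd4, 0xf0, 0x23, 0xd4, 0xd4]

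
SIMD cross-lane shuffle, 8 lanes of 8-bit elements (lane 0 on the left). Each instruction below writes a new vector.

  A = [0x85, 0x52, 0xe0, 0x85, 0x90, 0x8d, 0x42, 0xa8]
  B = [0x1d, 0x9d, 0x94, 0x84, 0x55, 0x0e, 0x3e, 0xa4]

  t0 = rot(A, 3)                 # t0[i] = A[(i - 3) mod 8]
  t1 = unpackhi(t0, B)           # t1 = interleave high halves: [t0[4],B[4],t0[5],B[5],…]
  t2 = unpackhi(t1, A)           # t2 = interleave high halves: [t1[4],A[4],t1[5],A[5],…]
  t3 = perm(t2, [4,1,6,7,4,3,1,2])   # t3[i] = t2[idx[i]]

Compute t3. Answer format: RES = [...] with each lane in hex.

RES = [ 0x90  0x90  0xa4  0xa8  0x90  0x8d  0x90  0x3e ]

  t0: 8d 42 a8 85 52 e0 85 90
  t1: 52 55 e0 0e 85 3e 90 a4
  t2: 85 90 3e 8d 90 42 a4 a8
  t3: 90 90 a4 a8 90 8d 90 3e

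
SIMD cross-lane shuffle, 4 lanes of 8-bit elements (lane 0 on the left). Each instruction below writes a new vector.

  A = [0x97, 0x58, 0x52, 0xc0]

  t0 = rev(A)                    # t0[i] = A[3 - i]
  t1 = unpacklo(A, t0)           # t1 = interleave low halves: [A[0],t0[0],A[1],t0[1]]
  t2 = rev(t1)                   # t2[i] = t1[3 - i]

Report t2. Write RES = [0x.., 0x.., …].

RES = [ 0x52  0x58  0xc0  0x97 ]

→ t0 |c0|52|58|97|
→ t1 |97|c0|58|52|
→ t2 |52|58|c0|97|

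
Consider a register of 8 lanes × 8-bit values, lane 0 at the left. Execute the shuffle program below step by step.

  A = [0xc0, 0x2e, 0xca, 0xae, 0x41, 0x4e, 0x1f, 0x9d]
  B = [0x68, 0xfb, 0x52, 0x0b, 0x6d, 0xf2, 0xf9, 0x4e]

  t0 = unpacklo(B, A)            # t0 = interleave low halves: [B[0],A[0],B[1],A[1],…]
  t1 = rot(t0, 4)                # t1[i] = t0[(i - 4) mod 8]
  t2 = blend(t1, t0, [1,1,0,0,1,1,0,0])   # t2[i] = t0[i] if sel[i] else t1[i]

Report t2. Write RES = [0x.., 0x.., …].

RES = [ 0x68  0xc0  0x0b  0xae  0x52  0xca  0xfb  0x2e ]

t0 = [0x68, 0xc0, 0xfb, 0x2e, 0x52, 0xca, 0x0b, 0xae]
t1 = [0x52, 0xca, 0x0b, 0xae, 0x68, 0xc0, 0xfb, 0x2e]
t2 = [0x68, 0xc0, 0x0b, 0xae, 0x52, 0xca, 0xfb, 0x2e]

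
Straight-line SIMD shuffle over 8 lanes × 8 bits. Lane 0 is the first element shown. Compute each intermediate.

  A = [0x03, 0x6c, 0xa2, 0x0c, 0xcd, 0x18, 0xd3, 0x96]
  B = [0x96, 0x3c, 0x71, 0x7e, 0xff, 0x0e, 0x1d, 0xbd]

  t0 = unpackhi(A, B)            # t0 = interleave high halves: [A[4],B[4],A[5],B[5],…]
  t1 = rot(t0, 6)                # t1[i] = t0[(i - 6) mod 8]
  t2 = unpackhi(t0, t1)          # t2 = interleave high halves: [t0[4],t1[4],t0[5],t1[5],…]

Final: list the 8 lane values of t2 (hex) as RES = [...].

RES = [ 0xd3  0x96  0x1d  0xbd  0x96  0xcd  0xbd  0xff ]

t0 = [0xcd, 0xff, 0x18, 0x0e, 0xd3, 0x1d, 0x96, 0xbd]
t1 = [0x18, 0x0e, 0xd3, 0x1d, 0x96, 0xbd, 0xcd, 0xff]
t2 = [0xd3, 0x96, 0x1d, 0xbd, 0x96, 0xcd, 0xbd, 0xff]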